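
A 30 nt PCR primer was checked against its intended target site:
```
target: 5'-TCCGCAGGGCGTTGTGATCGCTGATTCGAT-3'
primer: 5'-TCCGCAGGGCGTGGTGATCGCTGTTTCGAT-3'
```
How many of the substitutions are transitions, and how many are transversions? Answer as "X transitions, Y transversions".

Mismatches (1-based):
base 13: T→G (pyrimidine→purine, transversion)
base 24: A→T (purine→pyrimidine, transversion)

0 transitions, 2 transversions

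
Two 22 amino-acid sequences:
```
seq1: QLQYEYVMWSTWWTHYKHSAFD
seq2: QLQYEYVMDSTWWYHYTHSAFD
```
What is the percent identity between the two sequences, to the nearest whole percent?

86%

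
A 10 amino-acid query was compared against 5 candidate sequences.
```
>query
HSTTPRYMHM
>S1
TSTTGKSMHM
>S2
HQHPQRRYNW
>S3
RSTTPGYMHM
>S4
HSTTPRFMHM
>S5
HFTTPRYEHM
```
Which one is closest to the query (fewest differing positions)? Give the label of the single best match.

Hamming distances to query — S1: 4; S2: 8; S3: 2; S4: 1; S5: 2.
Smallest is S4 with 1 mismatch.

S4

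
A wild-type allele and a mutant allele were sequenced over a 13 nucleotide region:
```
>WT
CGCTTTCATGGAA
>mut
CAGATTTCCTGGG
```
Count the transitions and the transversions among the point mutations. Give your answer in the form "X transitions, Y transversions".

5 transitions, 4 transversions

Transitions (purine↔purine or pyrimidine↔pyrimidine): 2 G→A, 7 C→T, 9 T→C, 12 A→G, 13 A→G.
Transversions (purine↔pyrimidine): 3 C→G, 4 T→A, 8 A→C, 10 G→T.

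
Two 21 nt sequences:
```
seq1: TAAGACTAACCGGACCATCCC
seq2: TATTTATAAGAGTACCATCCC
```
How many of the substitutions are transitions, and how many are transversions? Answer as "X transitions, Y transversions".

Mismatches (1-based):
base 3: A→T (purine→pyrimidine, transversion)
base 4: G→T (purine→pyrimidine, transversion)
base 5: A→T (purine→pyrimidine, transversion)
base 6: C→A (pyrimidine→purine, transversion)
base 10: C→G (pyrimidine→purine, transversion)
base 11: C→A (pyrimidine→purine, transversion)
base 13: G→T (purine→pyrimidine, transversion)

0 transitions, 7 transversions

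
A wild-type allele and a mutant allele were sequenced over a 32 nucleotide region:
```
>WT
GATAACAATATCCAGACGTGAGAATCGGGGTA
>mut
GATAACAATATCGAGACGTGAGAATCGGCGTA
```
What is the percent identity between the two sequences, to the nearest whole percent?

94%

2 positions differ (13, 29), so 30 of 32 match: 30/32 = 93.75%.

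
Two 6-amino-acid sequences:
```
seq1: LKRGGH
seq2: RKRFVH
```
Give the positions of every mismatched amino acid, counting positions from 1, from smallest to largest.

Scanning 1-based: 1: L/R; 4: G/F; 5: G/V.

1, 4, 5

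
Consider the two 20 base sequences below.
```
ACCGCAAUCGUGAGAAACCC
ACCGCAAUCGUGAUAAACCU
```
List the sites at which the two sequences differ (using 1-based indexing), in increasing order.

Differences at site 14 (G→U), site 20 (C→U).

14, 20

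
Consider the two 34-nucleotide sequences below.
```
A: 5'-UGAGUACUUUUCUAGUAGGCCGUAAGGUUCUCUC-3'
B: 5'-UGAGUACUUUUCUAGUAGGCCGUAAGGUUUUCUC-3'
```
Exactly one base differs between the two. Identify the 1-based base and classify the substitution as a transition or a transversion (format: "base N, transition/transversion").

The sequences differ only at base 30: C→U (pyrimidine→pyrimidine), a transition.

base 30, transition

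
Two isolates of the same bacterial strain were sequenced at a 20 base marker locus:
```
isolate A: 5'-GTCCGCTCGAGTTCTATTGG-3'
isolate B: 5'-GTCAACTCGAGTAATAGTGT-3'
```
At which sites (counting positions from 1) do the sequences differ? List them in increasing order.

4, 5, 13, 14, 17, 20

Differences at site 4 (C→A), site 5 (G→A), site 13 (T→A), site 14 (C→A), site 17 (T→G), site 20 (G→T).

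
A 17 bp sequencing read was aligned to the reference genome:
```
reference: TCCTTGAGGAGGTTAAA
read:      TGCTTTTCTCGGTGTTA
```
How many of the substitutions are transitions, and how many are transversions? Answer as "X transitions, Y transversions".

Mismatches (1-based):
base 2: C→G (pyrimidine→purine, transversion)
base 6: G→T (purine→pyrimidine, transversion)
base 7: A→T (purine→pyrimidine, transversion)
base 8: G→C (purine→pyrimidine, transversion)
base 9: G→T (purine→pyrimidine, transversion)
base 10: A→C (purine→pyrimidine, transversion)
base 14: T→G (pyrimidine→purine, transversion)
base 15: A→T (purine→pyrimidine, transversion)
base 16: A→T (purine→pyrimidine, transversion)

0 transitions, 9 transversions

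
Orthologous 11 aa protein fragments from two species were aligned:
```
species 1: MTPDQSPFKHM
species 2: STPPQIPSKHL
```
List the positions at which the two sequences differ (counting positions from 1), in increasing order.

1, 4, 6, 8, 11

Differences at position 1 (M→S), position 4 (D→P), position 6 (S→I), position 8 (F→S), position 11 (M→L).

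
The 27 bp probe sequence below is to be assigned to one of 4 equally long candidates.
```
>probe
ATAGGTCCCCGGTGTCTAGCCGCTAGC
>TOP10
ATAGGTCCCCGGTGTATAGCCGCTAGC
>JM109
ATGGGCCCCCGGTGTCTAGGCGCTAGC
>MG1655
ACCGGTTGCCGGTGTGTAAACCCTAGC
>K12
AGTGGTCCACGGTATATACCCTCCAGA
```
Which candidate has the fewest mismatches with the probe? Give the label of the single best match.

TOP10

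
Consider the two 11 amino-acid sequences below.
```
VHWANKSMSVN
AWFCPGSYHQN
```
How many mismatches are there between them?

The sequences differ at positions 1, 2, 3, 4, 5, 6, 8, 9, 10 (1-based) — 9 in total.

9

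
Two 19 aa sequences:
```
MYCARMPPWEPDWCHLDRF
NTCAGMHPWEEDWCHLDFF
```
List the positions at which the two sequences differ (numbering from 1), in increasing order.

1, 2, 5, 7, 11, 18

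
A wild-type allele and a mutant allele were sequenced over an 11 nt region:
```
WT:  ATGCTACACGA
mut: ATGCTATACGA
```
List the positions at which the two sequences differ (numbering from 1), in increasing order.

7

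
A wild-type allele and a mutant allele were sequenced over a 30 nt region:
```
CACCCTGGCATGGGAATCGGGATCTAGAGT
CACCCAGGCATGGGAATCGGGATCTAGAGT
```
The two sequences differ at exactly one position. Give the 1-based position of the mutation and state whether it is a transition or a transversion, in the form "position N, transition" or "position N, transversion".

position 6, transversion

Position 6 changes T→A. T is a pyrimidine and A is a purine, so this is a transversion.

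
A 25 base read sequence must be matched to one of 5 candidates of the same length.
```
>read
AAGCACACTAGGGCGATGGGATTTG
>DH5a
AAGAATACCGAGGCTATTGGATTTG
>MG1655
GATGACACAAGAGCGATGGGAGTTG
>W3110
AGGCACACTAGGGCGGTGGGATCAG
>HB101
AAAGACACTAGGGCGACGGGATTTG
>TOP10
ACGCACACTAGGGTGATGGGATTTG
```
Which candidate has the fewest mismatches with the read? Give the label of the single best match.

TOP10

Hamming distances to read — DH5a: 7; MG1655: 6; W3110: 4; HB101: 3; TOP10: 2.
Smallest is TOP10 with 2 mismatches.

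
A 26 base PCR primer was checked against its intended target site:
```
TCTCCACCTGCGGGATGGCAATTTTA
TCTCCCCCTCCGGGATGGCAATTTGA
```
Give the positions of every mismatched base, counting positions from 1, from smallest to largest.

6, 10, 25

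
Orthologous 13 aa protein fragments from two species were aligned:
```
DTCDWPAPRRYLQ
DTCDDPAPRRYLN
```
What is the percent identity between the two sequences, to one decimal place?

84.6%

2 positions differ (5, 13), so 11 of 13 match: 11/13 = 84.62%.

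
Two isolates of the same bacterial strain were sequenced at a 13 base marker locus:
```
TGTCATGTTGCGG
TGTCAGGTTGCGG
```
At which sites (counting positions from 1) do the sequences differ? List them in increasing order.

Scanning 1-based: 6: T/G.

6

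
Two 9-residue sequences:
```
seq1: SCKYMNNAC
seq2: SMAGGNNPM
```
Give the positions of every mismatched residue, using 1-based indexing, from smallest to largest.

2, 3, 4, 5, 8, 9

Scanning 1-based: 2: C/M; 3: K/A; 4: Y/G; 5: M/G; 8: A/P; 9: C/M.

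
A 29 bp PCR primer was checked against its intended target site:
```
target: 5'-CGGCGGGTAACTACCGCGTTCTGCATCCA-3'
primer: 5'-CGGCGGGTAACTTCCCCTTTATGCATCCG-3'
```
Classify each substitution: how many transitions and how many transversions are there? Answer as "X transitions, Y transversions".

1 transition, 4 transversions

Transitions (purine↔purine or pyrimidine↔pyrimidine): 29 A→G.
Transversions (purine↔pyrimidine): 13 A→T, 16 G→C, 18 G→T, 21 C→A.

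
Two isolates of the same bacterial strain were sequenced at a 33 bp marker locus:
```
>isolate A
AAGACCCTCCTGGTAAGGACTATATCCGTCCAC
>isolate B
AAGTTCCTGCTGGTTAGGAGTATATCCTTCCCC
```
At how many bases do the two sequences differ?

7

The sequences differ at bases 4, 5, 9, 15, 20, 28, 32 (1-based) — 7 in total.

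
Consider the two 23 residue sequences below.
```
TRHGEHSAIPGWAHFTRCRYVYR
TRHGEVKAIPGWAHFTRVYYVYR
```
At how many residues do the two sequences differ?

4

The sequences differ at residues 6, 7, 18, 19 (1-based) — 4 in total.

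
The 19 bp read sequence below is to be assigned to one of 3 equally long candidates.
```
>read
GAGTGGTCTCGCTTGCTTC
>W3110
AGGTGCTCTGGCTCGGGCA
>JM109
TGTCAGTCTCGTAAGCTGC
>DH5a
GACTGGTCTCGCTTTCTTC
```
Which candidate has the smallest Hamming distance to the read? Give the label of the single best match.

Hamming distances to read — W3110: 9; JM109: 9; DH5a: 2.
Smallest is DH5a with 2 mismatches.

DH5a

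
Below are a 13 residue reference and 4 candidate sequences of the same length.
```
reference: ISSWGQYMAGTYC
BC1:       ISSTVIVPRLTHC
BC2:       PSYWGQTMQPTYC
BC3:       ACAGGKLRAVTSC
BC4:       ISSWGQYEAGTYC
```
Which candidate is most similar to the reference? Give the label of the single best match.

BC4

Hamming distances to reference — BC1: 8; BC2: 5; BC3: 9; BC4: 1.
Smallest is BC4 with 1 mismatch.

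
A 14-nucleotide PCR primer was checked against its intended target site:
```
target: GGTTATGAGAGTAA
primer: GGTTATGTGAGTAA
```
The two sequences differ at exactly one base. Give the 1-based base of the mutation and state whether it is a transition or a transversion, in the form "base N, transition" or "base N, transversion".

base 8, transversion

The sequences differ only at base 8: A→T (purine→pyrimidine), a transversion.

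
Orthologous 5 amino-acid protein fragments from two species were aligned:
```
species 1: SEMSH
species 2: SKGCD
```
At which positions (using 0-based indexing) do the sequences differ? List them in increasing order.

Scanning 0-based: 1: E/K; 2: M/G; 3: S/C; 4: H/D.

1, 2, 3, 4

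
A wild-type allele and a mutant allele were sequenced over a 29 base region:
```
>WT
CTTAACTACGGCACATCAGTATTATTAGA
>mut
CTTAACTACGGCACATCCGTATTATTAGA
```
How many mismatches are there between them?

1

The sequences differ at positions 18 (1-based) — 1 in total.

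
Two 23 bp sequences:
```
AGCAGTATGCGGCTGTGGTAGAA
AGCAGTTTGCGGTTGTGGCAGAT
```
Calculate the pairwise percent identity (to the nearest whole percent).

Mismatches at positions 7, 13, 19, 23 (1-based): 4 of 23.
Identical positions: 19/23 = 82.61% → 83%.

83%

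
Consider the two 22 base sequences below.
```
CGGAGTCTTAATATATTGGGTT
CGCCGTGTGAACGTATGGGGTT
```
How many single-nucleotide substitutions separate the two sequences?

7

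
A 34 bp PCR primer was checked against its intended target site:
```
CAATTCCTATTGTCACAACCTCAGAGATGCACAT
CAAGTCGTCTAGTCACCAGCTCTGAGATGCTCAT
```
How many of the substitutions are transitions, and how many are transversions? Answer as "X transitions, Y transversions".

Transitions (purine↔purine or pyrimidine↔pyrimidine): none.
Transversions (purine↔pyrimidine): 4 T→G, 7 C→G, 9 A→C, 11 T→A, 17 A→C, 19 C→G, 23 A→T, 31 A→T.

0 transitions, 8 transversions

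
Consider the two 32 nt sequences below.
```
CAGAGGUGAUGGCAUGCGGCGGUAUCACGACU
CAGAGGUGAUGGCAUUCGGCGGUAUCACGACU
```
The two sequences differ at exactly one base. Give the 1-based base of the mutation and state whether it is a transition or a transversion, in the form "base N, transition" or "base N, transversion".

Base 16 changes G→U. G is a purine and U is a pyrimidine, so this is a transversion.

base 16, transversion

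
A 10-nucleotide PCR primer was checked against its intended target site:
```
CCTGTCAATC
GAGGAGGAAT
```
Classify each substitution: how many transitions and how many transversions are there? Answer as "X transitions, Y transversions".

2 transitions, 6 transversions

Mismatches (1-based):
base 1: C→G (pyrimidine→purine, transversion)
base 2: C→A (pyrimidine→purine, transversion)
base 3: T→G (pyrimidine→purine, transversion)
base 5: T→A (pyrimidine→purine, transversion)
base 6: C→G (pyrimidine→purine, transversion)
base 7: A→G (purine→purine, transition)
base 9: T→A (pyrimidine→purine, transversion)
base 10: C→T (pyrimidine→pyrimidine, transition)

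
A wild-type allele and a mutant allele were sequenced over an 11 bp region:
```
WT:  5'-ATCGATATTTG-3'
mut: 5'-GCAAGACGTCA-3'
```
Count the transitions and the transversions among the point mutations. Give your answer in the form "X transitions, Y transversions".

6 transitions, 4 transversions

Mismatches (1-based):
site 1: A→G (purine→purine, transition)
site 2: T→C (pyrimidine→pyrimidine, transition)
site 3: C→A (pyrimidine→purine, transversion)
site 4: G→A (purine→purine, transition)
site 5: A→G (purine→purine, transition)
site 6: T→A (pyrimidine→purine, transversion)
site 7: A→C (purine→pyrimidine, transversion)
site 8: T→G (pyrimidine→purine, transversion)
site 10: T→C (pyrimidine→pyrimidine, transition)
site 11: G→A (purine→purine, transition)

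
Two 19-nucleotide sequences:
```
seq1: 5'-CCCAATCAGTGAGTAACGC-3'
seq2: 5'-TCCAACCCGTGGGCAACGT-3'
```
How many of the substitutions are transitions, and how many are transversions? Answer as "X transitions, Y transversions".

Mismatches (1-based):
base 1: C→T (pyrimidine→pyrimidine, transition)
base 6: T→C (pyrimidine→pyrimidine, transition)
base 8: A→C (purine→pyrimidine, transversion)
base 12: A→G (purine→purine, transition)
base 14: T→C (pyrimidine→pyrimidine, transition)
base 19: C→T (pyrimidine→pyrimidine, transition)

5 transitions, 1 transversion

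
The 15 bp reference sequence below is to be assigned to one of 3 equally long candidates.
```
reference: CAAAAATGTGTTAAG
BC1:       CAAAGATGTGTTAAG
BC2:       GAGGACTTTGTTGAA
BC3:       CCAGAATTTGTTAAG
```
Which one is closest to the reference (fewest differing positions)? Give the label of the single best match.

Hamming distances to reference — BC1: 1; BC2: 7; BC3: 3.
Smallest is BC1 with 1 mismatch.

BC1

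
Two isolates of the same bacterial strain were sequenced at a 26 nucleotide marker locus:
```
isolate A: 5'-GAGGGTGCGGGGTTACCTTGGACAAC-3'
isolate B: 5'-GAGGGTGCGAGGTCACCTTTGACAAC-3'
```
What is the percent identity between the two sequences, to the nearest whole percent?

3 positions differ (10, 14, 20), so 23 of 26 match: 23/26 = 88.46%.

88%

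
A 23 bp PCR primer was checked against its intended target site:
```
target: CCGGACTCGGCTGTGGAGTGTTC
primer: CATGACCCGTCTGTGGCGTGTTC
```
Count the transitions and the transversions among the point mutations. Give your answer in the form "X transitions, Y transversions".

Mismatches (1-based):
base 2: C→A (pyrimidine→purine, transversion)
base 3: G→T (purine→pyrimidine, transversion)
base 7: T→C (pyrimidine→pyrimidine, transition)
base 10: G→T (purine→pyrimidine, transversion)
base 17: A→C (purine→pyrimidine, transversion)

1 transition, 4 transversions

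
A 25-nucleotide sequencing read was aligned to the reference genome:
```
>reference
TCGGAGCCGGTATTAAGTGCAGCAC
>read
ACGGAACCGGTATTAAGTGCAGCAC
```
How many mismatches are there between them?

Comparing position by position, 2 sites differ: 1 (T/A), 6 (G/A).

2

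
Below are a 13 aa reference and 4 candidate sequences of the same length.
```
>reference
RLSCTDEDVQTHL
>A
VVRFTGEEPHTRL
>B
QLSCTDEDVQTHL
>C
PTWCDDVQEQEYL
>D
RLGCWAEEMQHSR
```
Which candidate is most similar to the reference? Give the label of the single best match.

B

Hamming distances to reference — A: 9; B: 1; C: 9; D: 8.
Smallest is B with 1 mismatch.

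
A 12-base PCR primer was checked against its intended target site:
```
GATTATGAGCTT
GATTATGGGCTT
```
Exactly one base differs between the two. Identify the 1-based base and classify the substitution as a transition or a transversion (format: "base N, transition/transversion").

base 8, transition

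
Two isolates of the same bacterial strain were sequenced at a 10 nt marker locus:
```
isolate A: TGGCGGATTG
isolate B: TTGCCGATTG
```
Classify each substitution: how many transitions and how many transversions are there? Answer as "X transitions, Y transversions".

Mismatches (1-based):
position 2: G→T (purine→pyrimidine, transversion)
position 5: G→C (purine→pyrimidine, transversion)

0 transitions, 2 transversions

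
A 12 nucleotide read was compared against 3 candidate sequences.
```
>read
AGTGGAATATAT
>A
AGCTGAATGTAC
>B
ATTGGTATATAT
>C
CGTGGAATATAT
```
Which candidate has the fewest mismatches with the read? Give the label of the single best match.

Hamming distances to read — A: 4; B: 2; C: 1.
Smallest is C with 1 mismatch.

C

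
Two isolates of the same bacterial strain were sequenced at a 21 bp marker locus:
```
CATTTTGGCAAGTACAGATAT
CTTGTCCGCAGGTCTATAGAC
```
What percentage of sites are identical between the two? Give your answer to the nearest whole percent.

Mismatches at positions 2, 4, 6, 7, 11, 14, 15, 17, 19, 21 (1-based): 10 of 21.
Identical positions: 11/21 = 52.38% → 52%.

52%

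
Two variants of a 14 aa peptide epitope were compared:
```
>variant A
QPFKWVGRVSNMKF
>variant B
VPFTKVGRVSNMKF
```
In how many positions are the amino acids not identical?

The sequences differ at positions 1, 4, 5 (1-based) — 3 in total.

3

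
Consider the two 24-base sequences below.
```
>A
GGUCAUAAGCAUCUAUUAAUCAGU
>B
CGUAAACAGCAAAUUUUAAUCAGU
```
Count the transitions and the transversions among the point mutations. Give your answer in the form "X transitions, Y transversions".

Mismatches (1-based):
site 1: G→C (purine→pyrimidine, transversion)
site 4: C→A (pyrimidine→purine, transversion)
site 6: U→A (pyrimidine→purine, transversion)
site 7: A→C (purine→pyrimidine, transversion)
site 12: U→A (pyrimidine→purine, transversion)
site 13: C→A (pyrimidine→purine, transversion)
site 15: A→U (purine→pyrimidine, transversion)

0 transitions, 7 transversions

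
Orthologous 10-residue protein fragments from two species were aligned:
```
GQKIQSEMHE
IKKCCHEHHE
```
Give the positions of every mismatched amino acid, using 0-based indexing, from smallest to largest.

Scanning 0-based: 0: G/I; 1: Q/K; 3: I/C; 4: Q/C; 5: S/H; 7: M/H.

0, 1, 3, 4, 5, 7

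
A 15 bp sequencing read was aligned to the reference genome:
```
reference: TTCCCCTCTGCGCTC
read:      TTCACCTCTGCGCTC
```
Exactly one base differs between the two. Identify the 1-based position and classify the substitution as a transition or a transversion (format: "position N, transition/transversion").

The sequences differ only at position 4: C→A (pyrimidine→purine), a transversion.

position 4, transversion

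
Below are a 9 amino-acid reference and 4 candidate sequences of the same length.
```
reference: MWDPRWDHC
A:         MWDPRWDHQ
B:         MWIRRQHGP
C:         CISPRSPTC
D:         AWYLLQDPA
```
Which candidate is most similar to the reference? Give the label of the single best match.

Hamming distances to reference — A: 1; B: 6; C: 6; D: 7.
Smallest is A with 1 mismatch.

A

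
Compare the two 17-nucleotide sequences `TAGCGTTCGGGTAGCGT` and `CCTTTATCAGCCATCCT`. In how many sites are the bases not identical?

11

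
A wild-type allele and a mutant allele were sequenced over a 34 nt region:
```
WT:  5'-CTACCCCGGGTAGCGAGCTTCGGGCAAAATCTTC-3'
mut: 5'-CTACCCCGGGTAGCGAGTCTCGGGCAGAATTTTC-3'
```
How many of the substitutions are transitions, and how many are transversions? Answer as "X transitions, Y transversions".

Transitions (purine↔purine or pyrimidine↔pyrimidine): 18 C→T, 19 T→C, 27 A→G, 31 C→T.
Transversions (purine↔pyrimidine): none.

4 transitions, 0 transversions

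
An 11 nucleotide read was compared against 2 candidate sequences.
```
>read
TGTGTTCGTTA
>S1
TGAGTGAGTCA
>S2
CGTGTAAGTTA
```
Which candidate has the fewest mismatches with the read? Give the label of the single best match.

S2

Hamming distances to read — S1: 4; S2: 3.
Smallest is S2 with 3 mismatches.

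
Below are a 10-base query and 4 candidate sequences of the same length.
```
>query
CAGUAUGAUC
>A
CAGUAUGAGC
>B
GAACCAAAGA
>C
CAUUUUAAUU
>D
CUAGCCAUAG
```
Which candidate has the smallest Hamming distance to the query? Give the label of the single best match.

A differs at 1 base; B differs at 8 bases; C differs at 4 bases; D differs at 9 bases. The closest is A.

A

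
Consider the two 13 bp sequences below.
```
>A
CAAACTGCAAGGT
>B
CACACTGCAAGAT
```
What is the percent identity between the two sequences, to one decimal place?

84.6%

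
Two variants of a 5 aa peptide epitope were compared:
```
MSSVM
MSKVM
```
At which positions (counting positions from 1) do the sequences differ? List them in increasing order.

Scanning 1-based: 3: S/K.

3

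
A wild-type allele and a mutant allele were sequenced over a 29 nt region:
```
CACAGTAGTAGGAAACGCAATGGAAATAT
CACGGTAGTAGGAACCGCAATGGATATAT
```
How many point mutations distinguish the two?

Mismatches (1-based): base 4: A→G; base 15: A→C; base 25: A→T.

3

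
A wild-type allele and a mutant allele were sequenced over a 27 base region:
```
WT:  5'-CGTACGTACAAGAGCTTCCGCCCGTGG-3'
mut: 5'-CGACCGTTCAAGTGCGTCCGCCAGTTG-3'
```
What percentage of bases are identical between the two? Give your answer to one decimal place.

7 positions differ (3, 4, 8, 13, 16, 23, 26), so 20 of 27 match: 20/27 = 74.07%.

74.1%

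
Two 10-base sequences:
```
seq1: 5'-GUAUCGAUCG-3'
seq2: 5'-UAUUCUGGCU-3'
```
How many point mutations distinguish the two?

The sequences differ at positions 1, 2, 3, 6, 7, 8, 10 (1-based) — 7 in total.

7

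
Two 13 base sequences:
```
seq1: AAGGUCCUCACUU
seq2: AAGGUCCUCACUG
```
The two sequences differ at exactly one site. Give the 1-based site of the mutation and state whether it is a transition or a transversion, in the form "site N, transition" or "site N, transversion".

site 13, transversion

The sequences differ only at site 13: U→G (pyrimidine→purine), a transversion.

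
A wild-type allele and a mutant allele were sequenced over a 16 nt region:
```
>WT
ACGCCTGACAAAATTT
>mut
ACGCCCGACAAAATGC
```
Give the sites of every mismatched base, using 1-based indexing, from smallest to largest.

Scanning 1-based: 6: T/C; 15: T/G; 16: T/C.

6, 15, 16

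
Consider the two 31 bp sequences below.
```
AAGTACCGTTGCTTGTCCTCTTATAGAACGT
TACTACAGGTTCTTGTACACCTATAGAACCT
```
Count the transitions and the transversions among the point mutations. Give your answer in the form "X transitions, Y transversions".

1 transition, 8 transversions

Mismatches (1-based):
base 1: A→T (purine→pyrimidine, transversion)
base 3: G→C (purine→pyrimidine, transversion)
base 7: C→A (pyrimidine→purine, transversion)
base 9: T→G (pyrimidine→purine, transversion)
base 11: G→T (purine→pyrimidine, transversion)
base 17: C→A (pyrimidine→purine, transversion)
base 19: T→A (pyrimidine→purine, transversion)
base 21: T→C (pyrimidine→pyrimidine, transition)
base 30: G→C (purine→pyrimidine, transversion)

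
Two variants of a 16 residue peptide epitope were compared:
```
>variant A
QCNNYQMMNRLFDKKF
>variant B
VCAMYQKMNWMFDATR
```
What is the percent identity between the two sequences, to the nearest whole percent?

44%

9 positions differ (1, 3, 4, 7, 10, 11, 14, 15, 16), so 7 of 16 match: 7/16 = 43.75%.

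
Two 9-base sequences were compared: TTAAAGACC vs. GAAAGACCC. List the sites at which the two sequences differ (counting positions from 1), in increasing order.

Differences at site 1 (T→G), site 2 (T→A), site 5 (A→G), site 6 (G→A), site 7 (A→C).

1, 2, 5, 6, 7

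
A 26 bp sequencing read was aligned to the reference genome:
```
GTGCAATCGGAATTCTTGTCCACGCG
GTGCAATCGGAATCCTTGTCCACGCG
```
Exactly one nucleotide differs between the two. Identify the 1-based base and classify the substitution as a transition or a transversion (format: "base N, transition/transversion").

Base 14 changes T→C. T is a pyrimidine and C is a pyrimidine, so this is a transition.

base 14, transition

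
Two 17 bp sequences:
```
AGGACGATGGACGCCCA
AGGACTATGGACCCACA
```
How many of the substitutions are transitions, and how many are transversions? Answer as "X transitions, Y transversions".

0 transitions, 3 transversions

Transitions (purine↔purine or pyrimidine↔pyrimidine): none.
Transversions (purine↔pyrimidine): 6 G→T, 13 G→C, 15 C→A.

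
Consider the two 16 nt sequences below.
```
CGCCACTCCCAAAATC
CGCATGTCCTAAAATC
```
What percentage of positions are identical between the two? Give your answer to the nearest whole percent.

75%

4 positions differ (4, 5, 6, 10), so 12 of 16 match: 12/16 = 75%.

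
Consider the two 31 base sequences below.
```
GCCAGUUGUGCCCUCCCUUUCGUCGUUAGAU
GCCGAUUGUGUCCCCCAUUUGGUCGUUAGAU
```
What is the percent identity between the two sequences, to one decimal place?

80.6%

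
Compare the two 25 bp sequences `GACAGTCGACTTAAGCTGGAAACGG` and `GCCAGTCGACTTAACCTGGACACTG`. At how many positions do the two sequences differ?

The sequences differ at positions 2, 15, 21, 24 (1-based) — 4 in total.

4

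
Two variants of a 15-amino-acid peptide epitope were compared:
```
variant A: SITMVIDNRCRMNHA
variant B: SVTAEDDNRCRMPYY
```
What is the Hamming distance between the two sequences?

7

The sequences differ at positions 2, 4, 5, 6, 13, 14, 15 (1-based) — 7 in total.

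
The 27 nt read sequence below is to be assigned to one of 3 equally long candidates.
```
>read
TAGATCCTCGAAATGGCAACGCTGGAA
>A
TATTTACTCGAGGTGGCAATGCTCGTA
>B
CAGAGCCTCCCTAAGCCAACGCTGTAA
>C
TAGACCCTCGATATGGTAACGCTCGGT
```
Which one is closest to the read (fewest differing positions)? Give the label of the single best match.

C

Hamming distances to read — A: 8; B: 8; C: 6.
Smallest is C with 6 mismatches.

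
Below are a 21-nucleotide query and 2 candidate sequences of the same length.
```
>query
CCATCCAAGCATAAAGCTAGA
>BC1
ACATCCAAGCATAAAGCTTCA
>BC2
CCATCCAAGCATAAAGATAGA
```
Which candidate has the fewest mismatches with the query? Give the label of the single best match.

BC2

Hamming distances to query — BC1: 3; BC2: 1.
Smallest is BC2 with 1 mismatch.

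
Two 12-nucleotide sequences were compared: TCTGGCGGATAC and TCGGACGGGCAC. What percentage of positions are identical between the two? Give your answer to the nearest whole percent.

67%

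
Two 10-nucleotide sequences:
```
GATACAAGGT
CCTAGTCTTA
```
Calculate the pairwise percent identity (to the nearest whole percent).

8 positions differ (1, 2, 5, 6, 7, 8, 9, 10), so 2 of 10 match: 2/10 = 20%.

20%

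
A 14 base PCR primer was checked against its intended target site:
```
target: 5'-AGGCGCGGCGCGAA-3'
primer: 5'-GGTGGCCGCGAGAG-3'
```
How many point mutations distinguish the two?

6

Mismatches (1-based): base 1: A→G; base 3: G→T; base 4: C→G; base 7: G→C; base 11: C→A; base 14: A→G.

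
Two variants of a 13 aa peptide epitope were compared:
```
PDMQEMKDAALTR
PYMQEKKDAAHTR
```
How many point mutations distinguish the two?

Mismatches (1-based): residue 2: D→Y; residue 6: M→K; residue 11: L→H.

3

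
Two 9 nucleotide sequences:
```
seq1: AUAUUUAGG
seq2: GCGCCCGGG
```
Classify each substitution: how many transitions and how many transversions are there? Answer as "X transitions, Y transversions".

7 transitions, 0 transversions

Transitions (purine↔purine or pyrimidine↔pyrimidine): 1 A→G, 2 U→C, 3 A→G, 4 U→C, 5 U→C, 6 U→C, 7 A→G.
Transversions (purine↔pyrimidine): none.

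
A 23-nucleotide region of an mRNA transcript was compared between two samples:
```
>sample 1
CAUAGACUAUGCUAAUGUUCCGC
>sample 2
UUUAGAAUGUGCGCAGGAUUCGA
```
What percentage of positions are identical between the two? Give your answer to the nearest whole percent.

57%

Mismatches at positions 1, 2, 7, 9, 13, 14, 16, 18, 20, 23 (1-based): 10 of 23.
Identical positions: 13/23 = 56.52% → 57%.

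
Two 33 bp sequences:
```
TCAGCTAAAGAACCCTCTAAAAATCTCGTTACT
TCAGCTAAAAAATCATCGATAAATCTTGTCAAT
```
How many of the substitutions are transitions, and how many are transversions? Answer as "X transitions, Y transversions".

Transitions (purine↔purine or pyrimidine↔pyrimidine): 10 G→A, 13 C→T, 27 C→T, 30 T→C.
Transversions (purine↔pyrimidine): 15 C→A, 18 T→G, 20 A→T, 32 C→A.

4 transitions, 4 transversions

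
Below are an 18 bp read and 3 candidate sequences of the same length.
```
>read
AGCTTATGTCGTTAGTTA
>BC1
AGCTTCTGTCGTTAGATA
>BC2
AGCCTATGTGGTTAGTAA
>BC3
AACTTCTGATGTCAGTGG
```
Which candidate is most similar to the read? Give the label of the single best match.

BC1

Hamming distances to read — BC1: 2; BC2: 3; BC3: 7.
Smallest is BC1 with 2 mismatches.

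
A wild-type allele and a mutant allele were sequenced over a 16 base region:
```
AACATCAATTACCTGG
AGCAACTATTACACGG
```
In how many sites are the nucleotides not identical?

5

Comparing position by position, 5 sites differ: 2 (A/G), 5 (T/A), 7 (A/T), 13 (C/A), 14 (T/C).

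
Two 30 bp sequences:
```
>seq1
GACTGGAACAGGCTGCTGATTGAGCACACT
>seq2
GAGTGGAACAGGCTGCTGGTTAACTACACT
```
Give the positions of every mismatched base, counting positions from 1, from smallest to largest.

Scanning 1-based: 3: C/G; 19: A/G; 22: G/A; 24: G/C; 25: C/T.

3, 19, 22, 24, 25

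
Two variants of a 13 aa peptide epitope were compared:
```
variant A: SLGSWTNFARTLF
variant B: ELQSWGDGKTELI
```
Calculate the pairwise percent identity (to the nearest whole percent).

9 positions differ (1, 3, 6, 7, 8, 9, 10, 11, 13), so 4 of 13 match: 4/13 = 30.77%.

31%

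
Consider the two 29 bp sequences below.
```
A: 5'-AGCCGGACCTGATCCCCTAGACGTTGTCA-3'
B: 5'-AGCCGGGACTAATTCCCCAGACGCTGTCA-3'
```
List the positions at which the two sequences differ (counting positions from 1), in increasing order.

7, 8, 11, 14, 18, 24

Scanning 1-based: 7: A/G; 8: C/A; 11: G/A; 14: C/T; 18: T/C; 24: T/C.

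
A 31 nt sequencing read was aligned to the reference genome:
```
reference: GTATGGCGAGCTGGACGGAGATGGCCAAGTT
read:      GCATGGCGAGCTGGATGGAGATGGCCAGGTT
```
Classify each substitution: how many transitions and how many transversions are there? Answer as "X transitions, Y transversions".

Transitions (purine↔purine or pyrimidine↔pyrimidine): 2 T→C, 16 C→T, 28 A→G.
Transversions (purine↔pyrimidine): none.

3 transitions, 0 transversions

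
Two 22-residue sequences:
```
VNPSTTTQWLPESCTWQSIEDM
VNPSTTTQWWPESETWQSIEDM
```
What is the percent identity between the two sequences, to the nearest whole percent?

91%

Mismatches at positions 10, 14 (1-based): 2 of 22.
Identical positions: 20/22 = 90.91% → 91%.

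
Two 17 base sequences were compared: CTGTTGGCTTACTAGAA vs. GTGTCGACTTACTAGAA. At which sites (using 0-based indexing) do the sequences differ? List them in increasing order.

Scanning 0-based: 0: C/G; 4: T/C; 6: G/A.

0, 4, 6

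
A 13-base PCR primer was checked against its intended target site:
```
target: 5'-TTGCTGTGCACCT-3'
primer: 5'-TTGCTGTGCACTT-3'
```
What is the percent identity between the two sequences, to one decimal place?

1 position differs (12), so 12 of 13 match: 12/13 = 92.31%.

92.3%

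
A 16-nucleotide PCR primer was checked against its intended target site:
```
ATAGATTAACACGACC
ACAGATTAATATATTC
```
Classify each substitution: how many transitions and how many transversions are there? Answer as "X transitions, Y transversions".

5 transitions, 1 transversion

Transitions (purine↔purine or pyrimidine↔pyrimidine): 2 T→C, 10 C→T, 12 C→T, 13 G→A, 15 C→T.
Transversions (purine↔pyrimidine): 14 A→T.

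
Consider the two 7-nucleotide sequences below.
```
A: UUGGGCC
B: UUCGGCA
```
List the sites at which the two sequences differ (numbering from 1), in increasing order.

3, 7

Scanning 1-based: 3: G/C; 7: C/A.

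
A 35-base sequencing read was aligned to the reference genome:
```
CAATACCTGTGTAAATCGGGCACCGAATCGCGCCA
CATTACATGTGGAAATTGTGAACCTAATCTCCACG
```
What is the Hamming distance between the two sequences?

11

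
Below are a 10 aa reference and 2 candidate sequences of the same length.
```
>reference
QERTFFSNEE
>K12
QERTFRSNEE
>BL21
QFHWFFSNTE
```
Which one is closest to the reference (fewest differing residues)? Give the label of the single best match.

K12

K12 differs at 1 residue; BL21 differs at 4 residues. The closest is K12.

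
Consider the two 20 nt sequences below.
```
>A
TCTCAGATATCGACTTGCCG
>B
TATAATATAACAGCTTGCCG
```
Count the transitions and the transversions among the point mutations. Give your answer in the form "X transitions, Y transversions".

2 transitions, 4 transversions

Mismatches (1-based):
site 2: C→A (pyrimidine→purine, transversion)
site 4: C→A (pyrimidine→purine, transversion)
site 6: G→T (purine→pyrimidine, transversion)
site 10: T→A (pyrimidine→purine, transversion)
site 12: G→A (purine→purine, transition)
site 13: A→G (purine→purine, transition)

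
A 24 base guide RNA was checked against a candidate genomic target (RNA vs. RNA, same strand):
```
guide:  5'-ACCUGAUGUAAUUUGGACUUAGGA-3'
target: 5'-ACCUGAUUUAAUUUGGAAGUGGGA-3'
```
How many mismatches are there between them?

4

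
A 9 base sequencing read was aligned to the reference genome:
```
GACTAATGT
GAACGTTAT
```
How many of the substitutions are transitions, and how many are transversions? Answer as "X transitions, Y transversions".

Mismatches (1-based):
position 3: C→A (pyrimidine→purine, transversion)
position 4: T→C (pyrimidine→pyrimidine, transition)
position 5: A→G (purine→purine, transition)
position 6: A→T (purine→pyrimidine, transversion)
position 8: G→A (purine→purine, transition)

3 transitions, 2 transversions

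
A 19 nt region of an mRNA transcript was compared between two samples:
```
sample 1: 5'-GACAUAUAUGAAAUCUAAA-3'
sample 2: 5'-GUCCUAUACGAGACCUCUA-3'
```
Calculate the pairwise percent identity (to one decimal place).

63.2%

7 positions differ (2, 4, 9, 12, 14, 17, 18), so 12 of 19 match: 12/19 = 63.16%.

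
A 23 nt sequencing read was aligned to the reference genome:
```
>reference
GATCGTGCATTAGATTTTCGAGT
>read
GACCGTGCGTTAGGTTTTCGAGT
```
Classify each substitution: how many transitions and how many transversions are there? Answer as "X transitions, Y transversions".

3 transitions, 0 transversions

Transitions (purine↔purine or pyrimidine↔pyrimidine): 3 T→C, 9 A→G, 14 A→G.
Transversions (purine↔pyrimidine): none.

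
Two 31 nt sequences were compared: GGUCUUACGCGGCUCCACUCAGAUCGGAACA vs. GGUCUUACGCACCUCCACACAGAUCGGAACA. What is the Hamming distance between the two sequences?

Comparing position by position, 3 positions differ: 11 (G/A), 12 (G/C), 19 (U/A).

3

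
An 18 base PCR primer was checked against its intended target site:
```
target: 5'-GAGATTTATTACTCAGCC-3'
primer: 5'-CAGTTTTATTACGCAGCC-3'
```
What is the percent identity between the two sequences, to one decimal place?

Mismatches at positions 1, 4, 13 (1-based): 3 of 18.
Identical positions: 15/18 = 83.33% → 83.3%.

83.3%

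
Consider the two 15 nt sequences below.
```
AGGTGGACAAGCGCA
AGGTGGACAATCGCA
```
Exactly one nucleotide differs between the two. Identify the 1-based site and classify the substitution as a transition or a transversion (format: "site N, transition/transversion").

site 11, transversion

Site 11 changes G→T. G is a purine and T is a pyrimidine, so this is a transversion.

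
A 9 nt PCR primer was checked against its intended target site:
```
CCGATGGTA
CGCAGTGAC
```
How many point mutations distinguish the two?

The sequences differ at positions 2, 3, 5, 6, 8, 9 (1-based) — 6 in total.

6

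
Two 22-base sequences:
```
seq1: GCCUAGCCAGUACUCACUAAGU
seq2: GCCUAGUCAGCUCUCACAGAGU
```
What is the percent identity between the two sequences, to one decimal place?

Mismatches at positions 7, 11, 12, 18, 19 (1-based): 5 of 22.
Identical positions: 17/22 = 77.27% → 77.3%.

77.3%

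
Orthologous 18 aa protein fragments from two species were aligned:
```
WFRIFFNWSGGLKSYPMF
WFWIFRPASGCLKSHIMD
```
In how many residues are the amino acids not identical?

8

Comparing position by position, 8 residues differ: 3 (R/W), 6 (F/R), 7 (N/P), 8 (W/A), 11 (G/C), 15 (Y/H), 16 (P/I), 18 (F/D).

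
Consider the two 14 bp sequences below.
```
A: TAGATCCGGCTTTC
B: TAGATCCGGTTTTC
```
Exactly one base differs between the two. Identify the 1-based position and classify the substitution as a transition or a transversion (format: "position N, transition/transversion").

position 10, transition

The sequences differ only at position 10: C→T (pyrimidine→pyrimidine), a transition.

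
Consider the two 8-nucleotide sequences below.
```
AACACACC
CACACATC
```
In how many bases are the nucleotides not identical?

2

Mismatches (1-based): base 1: A→C; base 7: C→T.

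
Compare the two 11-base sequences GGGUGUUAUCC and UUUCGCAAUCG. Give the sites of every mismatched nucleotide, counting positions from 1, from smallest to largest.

1, 2, 3, 4, 6, 7, 11

Scanning 1-based: 1: G/U; 2: G/U; 3: G/U; 4: U/C; 6: U/C; 7: U/A; 11: C/G.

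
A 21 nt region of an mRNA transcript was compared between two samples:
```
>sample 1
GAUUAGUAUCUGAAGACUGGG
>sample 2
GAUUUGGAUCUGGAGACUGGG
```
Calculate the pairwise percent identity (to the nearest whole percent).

86%

3 positions differ (5, 7, 13), so 18 of 21 match: 18/21 = 85.71%.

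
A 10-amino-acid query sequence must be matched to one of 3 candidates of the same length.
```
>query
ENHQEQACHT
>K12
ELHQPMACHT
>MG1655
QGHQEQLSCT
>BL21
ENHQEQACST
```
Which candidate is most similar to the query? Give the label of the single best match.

Hamming distances to query — K12: 3; MG1655: 5; BL21: 1.
Smallest is BL21 with 1 mismatch.

BL21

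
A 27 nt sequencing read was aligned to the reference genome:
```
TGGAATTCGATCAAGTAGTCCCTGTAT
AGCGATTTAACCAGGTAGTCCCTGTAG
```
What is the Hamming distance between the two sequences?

8

Comparing position by position, 8 bases differ: 1 (T/A), 3 (G/C), 4 (A/G), 8 (C/T), 9 (G/A), 11 (T/C), 14 (A/G), 27 (T/G).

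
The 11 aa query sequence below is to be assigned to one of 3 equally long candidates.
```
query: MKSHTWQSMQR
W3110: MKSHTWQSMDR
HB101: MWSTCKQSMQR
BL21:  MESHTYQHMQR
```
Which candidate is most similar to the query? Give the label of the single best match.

W3110

Hamming distances to query — W3110: 1; HB101: 4; BL21: 3.
Smallest is W3110 with 1 mismatch.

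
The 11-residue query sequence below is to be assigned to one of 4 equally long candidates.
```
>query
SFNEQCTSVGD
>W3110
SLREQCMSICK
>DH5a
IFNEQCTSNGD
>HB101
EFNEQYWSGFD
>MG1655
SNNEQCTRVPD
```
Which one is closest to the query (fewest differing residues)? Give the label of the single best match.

DH5a

Hamming distances to query — W3110: 6; DH5a: 2; HB101: 5; MG1655: 3.
Smallest is DH5a with 2 mismatches.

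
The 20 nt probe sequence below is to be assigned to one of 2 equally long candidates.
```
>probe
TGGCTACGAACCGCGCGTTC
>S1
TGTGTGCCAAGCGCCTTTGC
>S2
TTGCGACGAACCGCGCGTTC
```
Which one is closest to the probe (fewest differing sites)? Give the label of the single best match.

S1 differs at 9 sites; S2 differs at 2 sites. The closest is S2.

S2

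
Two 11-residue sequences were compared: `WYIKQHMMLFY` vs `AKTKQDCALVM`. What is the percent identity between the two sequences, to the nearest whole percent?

27%

Mismatches at positions 1, 2, 3, 6, 7, 8, 10, 11 (1-based): 8 of 11.
Identical positions: 3/11 = 27.27% → 27%.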